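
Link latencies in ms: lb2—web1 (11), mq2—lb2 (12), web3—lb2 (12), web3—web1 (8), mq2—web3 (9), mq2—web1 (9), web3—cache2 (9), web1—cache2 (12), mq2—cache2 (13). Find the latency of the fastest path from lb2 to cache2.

Checking several routes:
lb2 -> mq2 -> web3 -> cache2: 12 + 9 + 9 = 30
lb2 -> web1 -> web3 -> cache2: 11 + 8 + 9 = 28
lb2 -> mq2 -> cache2: 12 + 13 = 25
lb2 -> web1 -> cache2: 11 + 12 = 23
lb2 -> web3 -> cache2: 12 + 9 = 21
Best route has total 21 ms.

21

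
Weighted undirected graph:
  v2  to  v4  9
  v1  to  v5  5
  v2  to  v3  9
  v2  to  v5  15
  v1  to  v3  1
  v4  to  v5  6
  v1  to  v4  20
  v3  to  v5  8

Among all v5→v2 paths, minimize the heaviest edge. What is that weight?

Some routes from v5 to v2:
v5→v2: max(15) = 15
v5→v4→v2: max(6, 9) = 9
v5→v1→v3→v2: max(5, 1, 9) = 9
v5→v3→v2: max(8, 9) = 9
Best route has worst link 9.

9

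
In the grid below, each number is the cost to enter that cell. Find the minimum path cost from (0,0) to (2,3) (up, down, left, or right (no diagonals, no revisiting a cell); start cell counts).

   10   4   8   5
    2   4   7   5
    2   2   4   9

Best path: r0c0 r1c0 r2c0 r2c1 r2c2 r2c3
Cost: 10 + 2 + 2 + 2 + 4 + 9 = 29

29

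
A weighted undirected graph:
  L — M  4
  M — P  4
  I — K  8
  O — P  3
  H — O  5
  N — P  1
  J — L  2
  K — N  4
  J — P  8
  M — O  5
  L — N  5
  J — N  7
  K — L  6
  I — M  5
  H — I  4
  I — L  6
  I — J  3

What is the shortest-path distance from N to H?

9

Checking several routes:
N→P→M→I→H: 1 + 4 + 5 + 4 = 14
N→L→J→I→H: 5 + 2 + 3 + 4 = 14
N→P→O→H: 1 + 3 + 5 = 9
N→J→I→H: 7 + 3 + 4 = 14
N→P→M→O→H: 1 + 4 + 5 + 5 = 15
N→L→I→H: 5 + 6 + 4 = 15
Shortest: 9.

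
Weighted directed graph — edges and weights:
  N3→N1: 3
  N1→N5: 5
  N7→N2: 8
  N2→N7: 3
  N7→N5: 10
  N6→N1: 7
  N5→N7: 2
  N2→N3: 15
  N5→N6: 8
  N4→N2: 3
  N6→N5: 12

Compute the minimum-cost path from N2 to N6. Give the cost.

Routes from N2 to N6:
N2→N3→N1→N5→N6: 15 + 3 + 5 + 8 = 31
N2→N7→N5→N6: 3 + 10 + 8 = 21
The minimum is 21.

21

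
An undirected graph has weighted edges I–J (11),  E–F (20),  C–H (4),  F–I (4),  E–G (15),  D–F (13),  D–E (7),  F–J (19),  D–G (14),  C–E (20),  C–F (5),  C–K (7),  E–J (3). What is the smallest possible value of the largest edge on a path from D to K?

11

Comparing a few candidate routes:
D → F → C → K: max(13, 5, 7) = 13
D → G → E → J → F → C → K: max(14, 15, 3, 19, 5, 7) = 19
D → E → J → F → C → K: max(7, 3, 19, 5, 7) = 19
D → G → E → J → I → F → C → K: max(14, 15, 3, 11, 4, 5, 7) = 15
D → E → J → I → F → C → K: max(7, 3, 11, 4, 5, 7) = 11
Smallest bottleneck: 11.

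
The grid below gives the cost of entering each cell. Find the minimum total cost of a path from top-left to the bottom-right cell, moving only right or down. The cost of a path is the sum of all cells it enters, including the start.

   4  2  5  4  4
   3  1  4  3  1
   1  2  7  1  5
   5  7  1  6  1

One optimal route is r0c0→r0c1→r1c1→r1c2→r1c3→r1c4→r2c4→r3c4.
Its cost is 4 + 2 + 1 + 4 + 3 + 1 + 5 + 1 = 21.
(Top row then right column would cost 26.)

21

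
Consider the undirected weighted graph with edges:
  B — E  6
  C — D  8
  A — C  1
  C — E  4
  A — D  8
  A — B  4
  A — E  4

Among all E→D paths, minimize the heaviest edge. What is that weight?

Comparing a few candidate routes:
E → B → A → D: max(6, 4, 8) = 8
E → A → D: max(4, 8) = 8
E → B → A → C → D: max(6, 4, 1, 8) = 8
The minimum achievable maximum is 8.

8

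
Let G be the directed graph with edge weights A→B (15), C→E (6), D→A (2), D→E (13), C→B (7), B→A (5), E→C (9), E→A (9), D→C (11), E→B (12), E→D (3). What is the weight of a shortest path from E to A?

Checking several routes:
E-D-A: 3 + 2 = 5
E-A: 9
E-B-A: 12 + 5 = 17
Best route has total 5.

5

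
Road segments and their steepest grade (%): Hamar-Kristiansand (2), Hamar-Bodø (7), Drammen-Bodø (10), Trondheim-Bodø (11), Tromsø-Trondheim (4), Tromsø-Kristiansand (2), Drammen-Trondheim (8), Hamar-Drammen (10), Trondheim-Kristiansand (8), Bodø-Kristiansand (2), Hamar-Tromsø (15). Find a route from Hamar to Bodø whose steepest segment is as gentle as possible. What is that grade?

Some routes from Hamar to Bodø:
Hamar→Drammen→Trondheim→Tromsø→Kristiansand→Bodø: max(10, 8, 4, 2, 2) = 10
Hamar→Kristiansand→Tromsø→Trondheim→Drammen→Bodø: max(2, 2, 4, 8, 10) = 10
Hamar→Kristiansand→Bodø: max(2, 2) = 2
Hamar→Bodø: max(7) = 7
Hamar→Kristiansand→Trondheim→Drammen→Bodø: max(2, 8, 8, 10) = 10
The minimum achievable maximum is 2%.

2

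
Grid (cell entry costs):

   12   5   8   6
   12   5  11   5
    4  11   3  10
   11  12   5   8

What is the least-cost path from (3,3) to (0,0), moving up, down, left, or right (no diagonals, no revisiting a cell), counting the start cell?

49

One optimal route is (3,3) -> (3,2) -> (2,2) -> (1,2) -> (1,1) -> (0,1) -> (0,0).
Its cost is 8 + 5 + 3 + 11 + 5 + 5 + 12 = 49.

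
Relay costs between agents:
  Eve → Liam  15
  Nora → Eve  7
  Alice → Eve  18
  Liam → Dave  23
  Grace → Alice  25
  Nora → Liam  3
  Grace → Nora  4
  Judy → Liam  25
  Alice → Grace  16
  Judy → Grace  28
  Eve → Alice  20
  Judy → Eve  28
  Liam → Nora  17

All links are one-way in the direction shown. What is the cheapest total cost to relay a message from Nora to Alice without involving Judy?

27

Routes from Nora to Alice avoiding Judy:
Nora-Eve-Alice: 7 + 20 = 27
The minimum is 27.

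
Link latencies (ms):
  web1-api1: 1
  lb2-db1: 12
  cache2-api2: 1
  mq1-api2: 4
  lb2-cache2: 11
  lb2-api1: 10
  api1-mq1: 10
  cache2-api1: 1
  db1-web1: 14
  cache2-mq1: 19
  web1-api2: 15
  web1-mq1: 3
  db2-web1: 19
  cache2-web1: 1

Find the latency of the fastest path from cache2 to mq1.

A few of the cache2→mq1 routes:
cache2-api1-web1-mq1: 1 + 1 + 3 = 5
cache2-web1-mq1: 1 + 3 = 4
cache2-api1-mq1: 1 + 10 = 11
cache2-api2-mq1: 1 + 4 = 5
Best route has total 4 ms.

4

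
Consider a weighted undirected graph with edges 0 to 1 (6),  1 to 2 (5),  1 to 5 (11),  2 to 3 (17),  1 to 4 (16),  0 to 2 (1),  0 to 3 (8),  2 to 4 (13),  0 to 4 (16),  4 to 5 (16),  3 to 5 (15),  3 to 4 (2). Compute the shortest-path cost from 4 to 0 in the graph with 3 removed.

14

A few of the 4→0 routes:
4→0: 16
4→1→2→0: 16 + 5 + 1 = 22
4→1→0: 16 + 6 = 22
4→2→0: 13 + 1 = 14
Best route has total 14.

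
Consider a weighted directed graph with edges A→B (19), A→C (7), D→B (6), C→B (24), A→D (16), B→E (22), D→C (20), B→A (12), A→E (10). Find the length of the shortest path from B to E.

Paths from B to E:
B → A → E: 12 + 10 = 22
B → E: 22
The minimum is 22.

22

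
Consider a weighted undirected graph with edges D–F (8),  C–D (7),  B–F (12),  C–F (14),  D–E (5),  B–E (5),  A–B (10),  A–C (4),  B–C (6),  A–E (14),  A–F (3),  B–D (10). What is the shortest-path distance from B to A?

A few of the B→A routes:
B-E-A: 5 + 14 = 19
B-E-D-C-A: 5 + 5 + 7 + 4 = 21
B-A: 10
B-F-A: 12 + 3 = 15
B-C-A: 6 + 4 = 10
Best route has total 10.

10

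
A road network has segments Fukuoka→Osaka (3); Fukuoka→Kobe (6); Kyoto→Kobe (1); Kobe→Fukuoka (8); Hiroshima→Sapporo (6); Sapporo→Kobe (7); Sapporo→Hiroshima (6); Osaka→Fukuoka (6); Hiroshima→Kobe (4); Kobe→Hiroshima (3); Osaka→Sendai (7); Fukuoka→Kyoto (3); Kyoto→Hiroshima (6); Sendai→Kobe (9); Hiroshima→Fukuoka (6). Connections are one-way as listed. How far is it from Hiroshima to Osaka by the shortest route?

Paths from Hiroshima to Osaka:
Hiroshima - Kobe - Fukuoka - Osaka: 4 + 8 + 3 = 15
Hiroshima - Fukuoka - Osaka: 6 + 3 = 9
Hiroshima - Sapporo - Kobe - Fukuoka - Osaka: 6 + 7 + 8 + 3 = 24
Best route has total 9.

9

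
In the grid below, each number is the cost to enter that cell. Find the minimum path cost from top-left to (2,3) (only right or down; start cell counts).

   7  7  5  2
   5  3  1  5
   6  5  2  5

Best path: (0,0) -> (1,0) -> (1,1) -> (1,2) -> (2,2) -> (2,3)
Cost: 7 + 5 + 3 + 1 + 2 + 5 = 23
(Top row then right column would cost 31.)

23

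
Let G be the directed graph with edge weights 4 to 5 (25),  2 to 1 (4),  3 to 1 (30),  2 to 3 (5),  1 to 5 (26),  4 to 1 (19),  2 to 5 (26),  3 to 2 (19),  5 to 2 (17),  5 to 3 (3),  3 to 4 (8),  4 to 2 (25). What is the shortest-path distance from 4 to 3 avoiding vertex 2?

Paths from 4 to 3 avoiding 2:
4-1-5-3: 19 + 26 + 3 = 48
4-5-3: 25 + 3 = 28
Shortest: 28.

28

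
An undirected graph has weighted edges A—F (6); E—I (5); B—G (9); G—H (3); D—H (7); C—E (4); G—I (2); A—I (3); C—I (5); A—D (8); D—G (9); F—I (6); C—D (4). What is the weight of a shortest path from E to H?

Comparing a few candidate routes:
E -> C -> I -> G -> H: 4 + 5 + 2 + 3 = 14
E -> C -> D -> G -> H: 4 + 4 + 9 + 3 = 20
E -> I -> G -> H: 5 + 2 + 3 = 10
E -> I -> C -> D -> H: 5 + 5 + 4 + 7 = 21
E -> C -> D -> H: 4 + 4 + 7 = 15
E -> I -> A -> D -> H: 5 + 3 + 8 + 7 = 23
The minimum is 10.

10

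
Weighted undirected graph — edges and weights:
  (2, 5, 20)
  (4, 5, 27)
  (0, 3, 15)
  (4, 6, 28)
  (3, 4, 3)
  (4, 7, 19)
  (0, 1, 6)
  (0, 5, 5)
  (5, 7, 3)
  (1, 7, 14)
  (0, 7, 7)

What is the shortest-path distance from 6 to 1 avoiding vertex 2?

Checking several routes:
6 - 4 - 3 - 0 - 1: 28 + 3 + 15 + 6 = 52
6 - 4 - 7 - 1: 28 + 19 + 14 = 61
6 - 4 - 7 - 5 - 0 - 1: 28 + 19 + 3 + 5 + 6 = 61
6 - 4 - 7 - 0 - 1: 28 + 19 + 7 + 6 = 60
Best route has total 52.

52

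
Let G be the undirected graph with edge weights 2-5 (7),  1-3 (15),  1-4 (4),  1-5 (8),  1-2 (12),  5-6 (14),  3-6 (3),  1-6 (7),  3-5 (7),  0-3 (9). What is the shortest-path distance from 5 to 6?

10

Some routes from 5 to 6:
5 -> 2 -> 1 -> 6: 7 + 12 + 7 = 26
5 -> 6: 14
5 -> 1 -> 6: 8 + 7 = 15
5 -> 1 -> 3 -> 6: 8 + 15 + 3 = 26
5 -> 3 -> 1 -> 6: 7 + 15 + 7 = 29
5 -> 3 -> 6: 7 + 3 = 10
The minimum is 10.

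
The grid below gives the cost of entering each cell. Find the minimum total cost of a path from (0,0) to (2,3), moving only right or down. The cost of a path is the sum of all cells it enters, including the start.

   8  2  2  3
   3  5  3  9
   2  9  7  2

24

Best path: (0,0)→(0,1)→(0,2)→(1,2)→(2,2)→(2,3)
Cost: 8 + 2 + 2 + 3 + 7 + 2 = 24
(Top row then right column would cost 26.)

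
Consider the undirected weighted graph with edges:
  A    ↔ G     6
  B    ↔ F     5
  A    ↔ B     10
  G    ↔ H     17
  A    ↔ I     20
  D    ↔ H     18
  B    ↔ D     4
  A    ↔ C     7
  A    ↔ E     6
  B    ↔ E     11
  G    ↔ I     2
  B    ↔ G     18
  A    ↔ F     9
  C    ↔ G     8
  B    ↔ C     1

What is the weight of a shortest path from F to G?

A few of the F→G routes:
F-B-C-A-G: 5 + 1 + 7 + 6 = 19
F-B-A-G: 5 + 10 + 6 = 21
F-A-G: 9 + 6 = 15
F-B-G: 5 + 18 = 23
F-B-C-G: 5 + 1 + 8 = 14
The minimum is 14.

14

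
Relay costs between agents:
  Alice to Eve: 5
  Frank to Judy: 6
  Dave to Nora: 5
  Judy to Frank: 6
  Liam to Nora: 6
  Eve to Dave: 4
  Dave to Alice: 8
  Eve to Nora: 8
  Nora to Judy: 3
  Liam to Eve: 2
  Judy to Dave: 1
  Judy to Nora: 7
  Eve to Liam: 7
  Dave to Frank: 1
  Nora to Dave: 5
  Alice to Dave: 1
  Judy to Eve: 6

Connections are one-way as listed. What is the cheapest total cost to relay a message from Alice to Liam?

12

Routes from Alice to Liam:
Alice→Eve→Liam: 5 + 7 = 12
Alice→Dave→Nora→Judy→Eve→Liam: 1 + 5 + 3 + 6 + 7 = 22
Alice→Dave→Frank→Judy→Eve→Liam: 1 + 1 + 6 + 6 + 7 = 21
Best route has total 12.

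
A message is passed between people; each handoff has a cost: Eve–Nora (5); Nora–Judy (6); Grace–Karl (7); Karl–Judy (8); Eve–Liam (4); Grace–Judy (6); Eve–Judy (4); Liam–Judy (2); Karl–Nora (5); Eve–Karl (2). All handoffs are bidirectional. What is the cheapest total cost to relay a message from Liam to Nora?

8

Comparing a few candidate routes:
Liam-Judy-Eve-Nora: 2 + 4 + 5 = 11
Liam-Eve-Karl-Nora: 4 + 2 + 5 = 11
Liam-Eve-Nora: 4 + 5 = 9
Liam-Judy-Nora: 2 + 6 = 8
The minimum is 8.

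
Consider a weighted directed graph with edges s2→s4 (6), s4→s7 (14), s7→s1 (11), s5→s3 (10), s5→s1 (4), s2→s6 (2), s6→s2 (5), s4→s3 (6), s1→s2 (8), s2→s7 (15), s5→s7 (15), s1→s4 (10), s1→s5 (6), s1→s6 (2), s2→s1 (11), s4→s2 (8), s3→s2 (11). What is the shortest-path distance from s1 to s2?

Routes from s1 to s2:
s1-s2: 8
s1-s6-s2: 2 + 5 = 7
s1-s4-s3-s2: 10 + 6 + 11 = 27
s1-s5-s3-s2: 6 + 10 + 11 = 27
s1-s4-s2: 10 + 8 = 18
The minimum is 7.

7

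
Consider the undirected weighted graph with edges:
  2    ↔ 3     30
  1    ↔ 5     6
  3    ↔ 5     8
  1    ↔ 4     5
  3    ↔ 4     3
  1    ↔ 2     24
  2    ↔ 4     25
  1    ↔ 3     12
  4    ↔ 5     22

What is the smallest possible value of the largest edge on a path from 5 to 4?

Comparing a few candidate routes:
5 -> 1 -> 3 -> 4: max(6, 12, 3) = 12
5 -> 3 -> 1 -> 4: max(8, 12, 5) = 12
5 -> 3 -> 4: max(8, 3) = 8
5 -> 4: max(22) = 22
5 -> 1 -> 4: max(6, 5) = 6
5 -> 1 -> 2 -> 4: max(6, 24, 25) = 25
Smallest bottleneck: 6.

6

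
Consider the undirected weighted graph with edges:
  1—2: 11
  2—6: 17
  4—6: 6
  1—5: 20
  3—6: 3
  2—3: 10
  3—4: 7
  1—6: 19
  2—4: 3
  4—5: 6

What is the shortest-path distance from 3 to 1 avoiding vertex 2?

22

Paths from 3 to 1 avoiding 2:
3 -> 4 -> 5 -> 1: 7 + 6 + 20 = 33
3 -> 6 -> 1: 3 + 19 = 22
3 -> 6 -> 4 -> 5 -> 1: 3 + 6 + 6 + 20 = 35
3 -> 4 -> 6 -> 1: 7 + 6 + 19 = 32
Best route has total 22.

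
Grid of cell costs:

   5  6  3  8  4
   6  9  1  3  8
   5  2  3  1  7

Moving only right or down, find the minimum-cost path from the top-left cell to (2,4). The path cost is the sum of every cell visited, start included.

One optimal route is (0,0) → (0,1) → (0,2) → (1,2) → (1,3) → (2,3) → (2,4).
Its cost is 5 + 6 + 3 + 1 + 3 + 1 + 7 = 26.
(Top row then right column would cost 41.)

26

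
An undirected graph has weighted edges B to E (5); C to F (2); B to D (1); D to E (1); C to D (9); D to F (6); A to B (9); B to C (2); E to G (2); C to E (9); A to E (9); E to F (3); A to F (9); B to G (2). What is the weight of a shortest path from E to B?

2

Checking several routes:
E -> D -> F -> C -> B: 1 + 6 + 2 + 2 = 11
E -> B: 5
E -> G -> B: 2 + 2 = 4
E -> D -> B: 1 + 1 = 2
E -> F -> D -> B: 3 + 6 + 1 = 10
E -> F -> C -> B: 3 + 2 + 2 = 7
Best route has total 2.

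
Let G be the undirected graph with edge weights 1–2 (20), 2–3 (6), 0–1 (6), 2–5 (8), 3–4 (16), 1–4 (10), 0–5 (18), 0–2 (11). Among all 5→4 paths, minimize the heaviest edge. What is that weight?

A few of the 5→4 routes:
5-0-2-1-4: max(18, 11, 20, 10) = 20
5-0-2-3-4: max(18, 11, 6, 16) = 18
5-2-0-1-4: max(8, 11, 6, 10) = 11
5-2-3-4: max(8, 6, 16) = 16
5-0-1-4: max(18, 6, 10) = 18
Smallest bottleneck: 11.

11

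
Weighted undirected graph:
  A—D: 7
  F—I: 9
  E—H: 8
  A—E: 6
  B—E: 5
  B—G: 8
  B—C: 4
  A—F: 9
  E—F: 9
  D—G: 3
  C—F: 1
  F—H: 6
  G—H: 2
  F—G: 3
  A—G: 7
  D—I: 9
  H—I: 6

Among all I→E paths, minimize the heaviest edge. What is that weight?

A few of the I→E routes:
I → H → G → F → C → B → E: max(6, 2, 3, 1, 4, 5) = 6
I → H → F → G → A → E: max(6, 6, 3, 7, 6) = 7
I → H → F → C → B → E: max(6, 6, 1, 4, 5) = 6
I → H → G → D → A → E: max(6, 2, 3, 7, 6) = 7
I → H → F → G → D → A → E: max(6, 6, 3, 3, 7, 6) = 7
Smallest bottleneck: 6.

6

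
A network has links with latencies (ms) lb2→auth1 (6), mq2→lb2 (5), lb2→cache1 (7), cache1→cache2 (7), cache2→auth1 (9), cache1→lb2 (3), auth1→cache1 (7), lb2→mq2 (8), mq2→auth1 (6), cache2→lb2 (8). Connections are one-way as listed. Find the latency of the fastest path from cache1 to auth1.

Paths from cache1 to auth1:
cache1 -> cache2 -> auth1: 7 + 9 = 16
cache1 -> cache2 -> lb2 -> mq2 -> auth1: 7 + 8 + 8 + 6 = 29
cache1 -> lb2 -> mq2 -> auth1: 3 + 8 + 6 = 17
cache1 -> lb2 -> auth1: 3 + 6 = 9
cache1 -> cache2 -> lb2 -> auth1: 7 + 8 + 6 = 21
Shortest: 9 ms.

9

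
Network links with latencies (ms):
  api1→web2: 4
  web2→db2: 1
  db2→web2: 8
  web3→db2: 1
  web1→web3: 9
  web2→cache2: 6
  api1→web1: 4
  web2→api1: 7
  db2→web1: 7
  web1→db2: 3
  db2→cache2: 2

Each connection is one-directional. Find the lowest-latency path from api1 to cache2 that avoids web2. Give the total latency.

Paths from api1 to cache2 avoiding web2:
api1-web1-db2-cache2: 4 + 3 + 2 = 9
api1-web1-web3-db2-cache2: 4 + 9 + 1 + 2 = 16
The minimum is 9 ms.

9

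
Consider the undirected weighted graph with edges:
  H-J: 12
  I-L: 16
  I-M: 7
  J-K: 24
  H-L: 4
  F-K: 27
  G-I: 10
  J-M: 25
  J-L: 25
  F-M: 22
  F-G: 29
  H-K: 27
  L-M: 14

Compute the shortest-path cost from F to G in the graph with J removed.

29

Some routes from F to G avoiding J:
F → M → L → I → G: 22 + 14 + 16 + 10 = 62
F → M → I → G: 22 + 7 + 10 = 39
F → G: 29
F → K → H → L → I → G: 27 + 27 + 4 + 16 + 10 = 84
Best route has total 29.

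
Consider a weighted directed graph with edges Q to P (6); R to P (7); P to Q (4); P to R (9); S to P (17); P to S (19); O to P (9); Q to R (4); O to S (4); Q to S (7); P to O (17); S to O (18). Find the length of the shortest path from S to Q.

Candidate routes:
S → O → P → Q: 18 + 9 + 4 = 31
S → P → Q: 17 + 4 = 21
The minimum is 21.

21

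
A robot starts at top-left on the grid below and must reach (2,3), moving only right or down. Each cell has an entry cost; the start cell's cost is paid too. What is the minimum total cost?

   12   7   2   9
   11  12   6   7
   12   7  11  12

46

Best path: [0,0] [0,1] [0,2] [1,2] [1,3] [2,3]
Cost: 12 + 7 + 2 + 6 + 7 + 12 = 46
(Top row then right column would cost 49.)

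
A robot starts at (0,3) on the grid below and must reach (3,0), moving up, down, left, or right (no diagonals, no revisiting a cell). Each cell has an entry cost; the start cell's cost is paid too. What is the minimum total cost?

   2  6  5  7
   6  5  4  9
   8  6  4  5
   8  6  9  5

Best path: [0,3] [0,2] [1,2] [2,2] [2,1] [3,1] [3,0]
Cost: 7 + 5 + 4 + 4 + 6 + 6 + 8 = 40

40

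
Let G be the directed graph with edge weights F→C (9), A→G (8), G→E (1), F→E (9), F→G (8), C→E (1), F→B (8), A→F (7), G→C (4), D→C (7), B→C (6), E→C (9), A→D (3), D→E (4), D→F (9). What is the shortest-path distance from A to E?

7

Checking several routes:
A -> D -> E: 3 + 4 = 7
A -> G -> E: 8 + 1 = 9
A -> G -> C -> E: 8 + 4 + 1 = 13
A -> D -> C -> E: 3 + 7 + 1 = 11
Best route has total 7.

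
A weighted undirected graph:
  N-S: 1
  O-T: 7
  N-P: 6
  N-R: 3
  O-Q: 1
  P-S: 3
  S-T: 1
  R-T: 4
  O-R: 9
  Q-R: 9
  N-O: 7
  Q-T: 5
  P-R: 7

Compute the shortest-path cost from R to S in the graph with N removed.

5

Candidate routes:
R -> T -> S: 4 + 1 = 5
R -> P -> S: 7 + 3 = 10
R -> Q -> T -> S: 9 + 5 + 1 = 15
R -> O -> Q -> T -> S: 9 + 1 + 5 + 1 = 16
R -> Q -> O -> T -> S: 9 + 1 + 7 + 1 = 18
R -> O -> T -> S: 9 + 7 + 1 = 17
The minimum is 5.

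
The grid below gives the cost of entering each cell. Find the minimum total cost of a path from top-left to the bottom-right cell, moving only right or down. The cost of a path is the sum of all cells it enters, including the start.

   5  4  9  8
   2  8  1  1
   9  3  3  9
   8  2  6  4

29

Take [0,0] → [1,0] → [1,1] → [1,2] → [2,2] → [3,2] → [3,3] for a total of 5 + 2 + 8 + 1 + 3 + 6 + 4 = 29.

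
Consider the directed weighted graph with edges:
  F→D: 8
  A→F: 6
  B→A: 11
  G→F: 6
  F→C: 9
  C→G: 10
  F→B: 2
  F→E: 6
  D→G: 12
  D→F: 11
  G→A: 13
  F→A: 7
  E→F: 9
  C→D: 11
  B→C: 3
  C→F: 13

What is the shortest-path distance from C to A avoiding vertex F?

23

Candidate routes:
C -> D -> G -> A: 11 + 12 + 13 = 36
C -> G -> A: 10 + 13 = 23
The minimum is 23.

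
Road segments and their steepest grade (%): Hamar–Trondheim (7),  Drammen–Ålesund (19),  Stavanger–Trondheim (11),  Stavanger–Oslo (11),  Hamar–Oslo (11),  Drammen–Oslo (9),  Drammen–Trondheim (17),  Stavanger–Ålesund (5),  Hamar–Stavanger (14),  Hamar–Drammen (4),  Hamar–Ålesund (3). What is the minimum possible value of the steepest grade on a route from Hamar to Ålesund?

Some routes from Hamar to Ålesund:
Hamar - Ålesund: max(3) = 3
Hamar - Drammen - Oslo - Stavanger - Ålesund: max(4, 9, 11, 5) = 11
Hamar - Trondheim - Stavanger - Ålesund: max(7, 11, 5) = 11
Hamar - Oslo - Stavanger - Ålesund: max(11, 11, 5) = 11
Hamar - Stavanger - Ålesund: max(14, 5) = 14
Best route has worst link 3%.

3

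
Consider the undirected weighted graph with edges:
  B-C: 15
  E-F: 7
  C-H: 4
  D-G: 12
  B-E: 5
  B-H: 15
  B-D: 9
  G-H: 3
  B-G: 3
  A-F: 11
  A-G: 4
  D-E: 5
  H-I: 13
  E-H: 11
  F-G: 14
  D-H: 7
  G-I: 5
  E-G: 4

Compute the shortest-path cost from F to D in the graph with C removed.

Some routes from F to D avoiding C:
F - E - B - D: 7 + 5 + 9 = 21
F - E - G - H - D: 7 + 4 + 3 + 7 = 21
F - E - D: 7 + 5 = 12
F - E - G - D: 7 + 4 + 12 = 23
F - G - E - D: 14 + 4 + 5 = 23
Best route has total 12.

12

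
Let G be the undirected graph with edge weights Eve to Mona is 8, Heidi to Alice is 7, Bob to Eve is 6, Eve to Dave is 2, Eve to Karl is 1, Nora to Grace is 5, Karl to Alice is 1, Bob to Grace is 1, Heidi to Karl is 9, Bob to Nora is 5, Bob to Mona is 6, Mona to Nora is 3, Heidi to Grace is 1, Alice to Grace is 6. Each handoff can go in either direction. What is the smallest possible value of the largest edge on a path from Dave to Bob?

Some routes from Dave to Bob:
Dave -> Eve -> Bob: max(2, 6) = 6
Dave -> Eve -> Karl -> Alice -> Grace -> Nora -> Bob: max(2, 1, 1, 6, 5, 5) = 6
Dave -> Eve -> Karl -> Alice -> Heidi -> Grace -> Bob: max(2, 1, 1, 7, 1, 1) = 7
Dave -> Eve -> Karl -> Alice -> Grace -> Bob: max(2, 1, 1, 6, 1) = 6
Dave -> Eve -> Karl -> Alice -> Grace -> Nora -> Mona -> Bob: max(2, 1, 1, 6, 5, 3, 6) = 6
Best route has worst link 6.

6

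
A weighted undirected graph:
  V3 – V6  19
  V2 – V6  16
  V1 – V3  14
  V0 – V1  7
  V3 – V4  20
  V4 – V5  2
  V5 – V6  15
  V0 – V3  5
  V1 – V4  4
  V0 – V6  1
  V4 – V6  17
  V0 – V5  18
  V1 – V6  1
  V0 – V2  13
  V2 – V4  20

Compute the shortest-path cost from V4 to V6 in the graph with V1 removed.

Comparing a few candidate routes:
V4 - V2 - V6: 20 + 16 = 36
V4 - V6: 17
V4 - V5 - V0 - V6: 2 + 18 + 1 = 21
V4 - V3 - V0 - V6: 20 + 5 + 1 = 26
V4 - V2 - V0 - V6: 20 + 13 + 1 = 34
V4 - V5 - V6: 2 + 15 = 17
Best route has total 17.

17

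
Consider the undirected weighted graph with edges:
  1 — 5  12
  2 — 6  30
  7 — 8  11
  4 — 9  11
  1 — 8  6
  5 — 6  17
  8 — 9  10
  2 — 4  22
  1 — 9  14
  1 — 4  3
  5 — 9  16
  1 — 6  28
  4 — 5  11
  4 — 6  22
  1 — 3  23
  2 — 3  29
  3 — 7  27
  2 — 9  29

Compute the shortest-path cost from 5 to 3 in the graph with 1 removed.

A few of the 5→3 routes:
5 -> 9 -> 8 -> 7 -> 3: 16 + 10 + 11 + 27 = 64
5 -> 4 -> 9 -> 8 -> 7 -> 3: 11 + 11 + 10 + 11 + 27 = 70
5 -> 9 -> 2 -> 3: 16 + 29 + 29 = 74
5 -> 6 -> 2 -> 3: 17 + 30 + 29 = 76
5 -> 4 -> 2 -> 3: 11 + 22 + 29 = 62
The minimum is 62.

62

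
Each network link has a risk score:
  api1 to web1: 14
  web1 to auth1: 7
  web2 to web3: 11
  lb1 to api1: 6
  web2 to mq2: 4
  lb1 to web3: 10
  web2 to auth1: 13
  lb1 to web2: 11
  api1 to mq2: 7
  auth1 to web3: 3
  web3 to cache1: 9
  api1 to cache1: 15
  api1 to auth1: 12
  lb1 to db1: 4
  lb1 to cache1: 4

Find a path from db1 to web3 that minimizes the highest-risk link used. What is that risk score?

Comparing a few candidate routes:
db1→lb1→cache1→web3: max(4, 4, 9) = 9
db1→lb1→web2→web3: max(4, 11, 11) = 11
db1→lb1→api1→mq2→web2→web3: max(4, 6, 7, 4, 11) = 11
db1→lb1→web3: max(4, 10) = 10
Smallest bottleneck: 9.

9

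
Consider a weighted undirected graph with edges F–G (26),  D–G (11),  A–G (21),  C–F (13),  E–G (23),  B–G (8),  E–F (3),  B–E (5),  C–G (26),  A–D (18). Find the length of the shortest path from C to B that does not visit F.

Candidate routes:
C - G - B: 26 + 8 = 34
C - G - E - B: 26 + 23 + 5 = 54
The minimum is 34.

34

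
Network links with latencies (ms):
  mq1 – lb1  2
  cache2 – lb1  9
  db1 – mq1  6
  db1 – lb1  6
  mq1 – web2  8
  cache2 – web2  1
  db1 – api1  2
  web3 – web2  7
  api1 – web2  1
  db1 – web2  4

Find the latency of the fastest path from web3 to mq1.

Some routes from web3 to mq1:
web3-web2-mq1: 7 + 8 = 15
web3-web2-db1-mq1: 7 + 4 + 6 = 17
web3-web2-api1-db1-mq1: 7 + 1 + 2 + 6 = 16
The minimum is 15 ms.

15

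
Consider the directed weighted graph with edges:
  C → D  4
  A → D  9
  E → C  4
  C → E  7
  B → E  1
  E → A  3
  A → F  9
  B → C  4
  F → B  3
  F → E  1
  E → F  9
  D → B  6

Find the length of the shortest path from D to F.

16

Routes from D to F:
D-B-C-E-F: 6 + 4 + 7 + 9 = 26
D-B-E-F: 6 + 1 + 9 = 16
D-B-C-E-A-F: 6 + 4 + 7 + 3 + 9 = 29
D-B-E-A-F: 6 + 1 + 3 + 9 = 19
The minimum is 16.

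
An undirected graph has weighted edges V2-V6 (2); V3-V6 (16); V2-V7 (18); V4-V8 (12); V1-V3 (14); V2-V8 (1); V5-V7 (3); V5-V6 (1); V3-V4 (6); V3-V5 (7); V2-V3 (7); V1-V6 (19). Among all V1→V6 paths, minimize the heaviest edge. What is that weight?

14

Comparing a few candidate routes:
V1→V3→V5→V6: max(14, 7, 1) = 14
V1→V3→V4→V8→V2→V6: max(14, 6, 12, 1, 2) = 14
V1→V3→V2→V6: max(14, 7, 2) = 14
Smallest bottleneck: 14.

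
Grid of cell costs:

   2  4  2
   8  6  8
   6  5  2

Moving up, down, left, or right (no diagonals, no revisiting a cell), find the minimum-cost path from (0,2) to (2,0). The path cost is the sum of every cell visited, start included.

Path [0,2] [0,1] [0,0] [1,0] [2,0]: 2 + 4 + 2 + 8 + 6 = 22.

22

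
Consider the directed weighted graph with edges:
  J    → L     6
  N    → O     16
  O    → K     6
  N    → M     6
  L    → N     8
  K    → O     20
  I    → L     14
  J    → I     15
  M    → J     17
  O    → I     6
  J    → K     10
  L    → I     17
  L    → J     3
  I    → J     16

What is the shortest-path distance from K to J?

42

Paths from K to J:
K → O → I → J: 20 + 6 + 16 = 42
K → O → I → L → J: 20 + 6 + 14 + 3 = 43
K → O → I → L → N → M → J: 20 + 6 + 14 + 8 + 6 + 17 = 71
Shortest: 42.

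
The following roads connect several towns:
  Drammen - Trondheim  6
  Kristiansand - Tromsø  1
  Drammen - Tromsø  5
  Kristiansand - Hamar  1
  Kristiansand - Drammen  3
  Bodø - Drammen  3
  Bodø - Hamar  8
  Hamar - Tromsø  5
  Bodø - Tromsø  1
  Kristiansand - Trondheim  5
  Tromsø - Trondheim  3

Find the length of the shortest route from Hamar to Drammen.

Checking several routes:
Hamar → Kristiansand → Tromsø → Bodø → Drammen: 1 + 1 + 1 + 3 = 6
Hamar → Kristiansand → Drammen: 1 + 3 = 4
Hamar → Tromsø → Kristiansand → Drammen: 5 + 1 + 3 = 9
Hamar → Tromsø → Bodø → Drammen: 5 + 1 + 3 = 9
Hamar → Kristiansand → Tromsø → Drammen: 1 + 1 + 5 = 7
Shortest: 4.

4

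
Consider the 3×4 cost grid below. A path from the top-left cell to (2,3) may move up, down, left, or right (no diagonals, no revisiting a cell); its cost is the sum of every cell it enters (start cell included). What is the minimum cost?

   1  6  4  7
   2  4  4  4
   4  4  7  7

Path (0,0) -> (1,0) -> (1,1) -> (1,2) -> (1,3) -> (2,3): 1 + 2 + 4 + 4 + 4 + 7 = 22.

22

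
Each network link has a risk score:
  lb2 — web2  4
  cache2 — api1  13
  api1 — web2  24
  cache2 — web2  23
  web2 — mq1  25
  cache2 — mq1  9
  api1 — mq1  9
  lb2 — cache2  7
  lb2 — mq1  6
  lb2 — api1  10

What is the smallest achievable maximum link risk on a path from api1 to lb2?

9

Checking several routes:
api1 -> lb2: max(10) = 10
api1 -> mq1 -> cache2 -> lb2: max(9, 9, 7) = 9
api1 -> cache2 -> mq1 -> lb2: max(13, 9, 6) = 13
api1 -> mq1 -> lb2: max(9, 6) = 9
api1 -> cache2 -> lb2: max(13, 7) = 13
Best route has worst link 9.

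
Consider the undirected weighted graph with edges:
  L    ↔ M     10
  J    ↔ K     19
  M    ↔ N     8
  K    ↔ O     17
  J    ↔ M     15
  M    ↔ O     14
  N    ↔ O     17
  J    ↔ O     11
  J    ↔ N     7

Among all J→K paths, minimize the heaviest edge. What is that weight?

17

Checking several routes:
J - M - N - O - K: max(15, 8, 17, 17) = 17
J - M - O - K: max(15, 14, 17) = 17
J - O - K: max(11, 17) = 17
J - N - M - O - K: max(7, 8, 14, 17) = 17
J - N - O - K: max(7, 17, 17) = 17
Smallest bottleneck: 17.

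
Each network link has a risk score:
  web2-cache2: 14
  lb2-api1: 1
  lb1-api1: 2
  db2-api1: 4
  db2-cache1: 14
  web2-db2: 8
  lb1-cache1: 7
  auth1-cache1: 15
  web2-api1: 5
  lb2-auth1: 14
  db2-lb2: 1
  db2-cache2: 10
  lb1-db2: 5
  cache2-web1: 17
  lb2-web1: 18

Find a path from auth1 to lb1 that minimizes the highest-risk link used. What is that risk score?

Checking several routes:
auth1→lb2→api1→web2→cache2→db2→lb1: max(14, 1, 5, 14, 10, 5) = 14
auth1→lb2→api1→web2→cache2→db2→cache1→lb1: max(14, 1, 5, 14, 10, 14, 7) = 14
auth1→lb2→api1→db2→cache1→lb1: max(14, 1, 4, 14, 7) = 14
auth1→lb2→api1→web2→db2→lb1: max(14, 1, 5, 8, 5) = 14
auth1→lb2→api1→web2→db2→cache1→lb1: max(14, 1, 5, 8, 14, 7) = 14
auth1→lb2→api1→lb1: max(14, 1, 2) = 14
The minimum achievable maximum is 14.

14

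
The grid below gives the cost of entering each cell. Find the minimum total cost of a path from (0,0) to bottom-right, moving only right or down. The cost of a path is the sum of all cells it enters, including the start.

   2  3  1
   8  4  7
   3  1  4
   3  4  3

17

Take (0,0) (0,1) (1,1) (2,1) (2,2) (3,2) for a total of 2 + 3 + 4 + 1 + 4 + 3 = 17.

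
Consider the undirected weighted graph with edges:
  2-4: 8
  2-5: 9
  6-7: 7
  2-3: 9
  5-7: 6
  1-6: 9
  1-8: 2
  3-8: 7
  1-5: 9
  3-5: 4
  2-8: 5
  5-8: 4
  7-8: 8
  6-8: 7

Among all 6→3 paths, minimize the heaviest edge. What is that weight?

7

A few of the 6→3 routes:
6 -> 8 -> 3: max(7, 7) = 7
6 -> 7 -> 5 -> 8 -> 3: max(7, 6, 4, 7) = 7
6 -> 7 -> 5 -> 3: max(7, 6, 4) = 7
Smallest bottleneck: 7.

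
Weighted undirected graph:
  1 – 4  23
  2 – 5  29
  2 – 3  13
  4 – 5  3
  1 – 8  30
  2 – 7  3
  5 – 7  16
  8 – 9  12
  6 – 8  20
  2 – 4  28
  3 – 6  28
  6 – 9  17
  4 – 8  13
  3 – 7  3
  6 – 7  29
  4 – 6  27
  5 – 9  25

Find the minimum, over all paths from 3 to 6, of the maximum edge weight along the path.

Some routes from 3 to 6:
3 -> 7 -> 5 -> 9 -> 8 -> 6: max(3, 16, 25, 12, 20) = 25
3 -> 7 -> 5 -> 4 -> 8 -> 6: max(3, 16, 3, 13, 20) = 20
3 -> 7 -> 5 -> 4 -> 8 -> 9 -> 6: max(3, 16, 3, 13, 12, 17) = 17
3 -> 2 -> 7 -> 5 -> 4 -> 8 -> 6: max(13, 3, 16, 3, 13, 20) = 20
3 -> 2 -> 7 -> 5 -> 4 -> 8 -> 9 -> 6: max(13, 3, 16, 3, 13, 12, 17) = 17
3 -> 7 -> 5 -> 9 -> 6: max(3, 16, 25, 17) = 25
The minimum achievable maximum is 17.

17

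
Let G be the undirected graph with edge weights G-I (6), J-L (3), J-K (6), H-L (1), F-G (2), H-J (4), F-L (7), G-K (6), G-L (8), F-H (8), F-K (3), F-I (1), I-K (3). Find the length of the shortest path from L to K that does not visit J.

10

A few of the L→K routes:
L → H → F → K: 1 + 8 + 3 = 12
L → F → I → K: 7 + 1 + 3 = 11
L → G → F → K: 8 + 2 + 3 = 13
L → F → K: 7 + 3 = 10
L → G → K: 8 + 6 = 14
L → H → F → I → K: 1 + 8 + 1 + 3 = 13
The minimum is 10.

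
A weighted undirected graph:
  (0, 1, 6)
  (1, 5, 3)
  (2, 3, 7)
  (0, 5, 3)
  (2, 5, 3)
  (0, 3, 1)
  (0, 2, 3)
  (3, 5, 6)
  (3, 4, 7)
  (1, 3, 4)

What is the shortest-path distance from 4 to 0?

8

Comparing a few candidate routes:
4 - 3 - 1 - 5 - 0: 7 + 4 + 3 + 3 = 17
4 - 3 - 5 - 0: 7 + 6 + 3 = 16
4 - 3 - 2 - 0: 7 + 7 + 3 = 17
4 - 3 - 0: 7 + 1 = 8
Shortest: 8.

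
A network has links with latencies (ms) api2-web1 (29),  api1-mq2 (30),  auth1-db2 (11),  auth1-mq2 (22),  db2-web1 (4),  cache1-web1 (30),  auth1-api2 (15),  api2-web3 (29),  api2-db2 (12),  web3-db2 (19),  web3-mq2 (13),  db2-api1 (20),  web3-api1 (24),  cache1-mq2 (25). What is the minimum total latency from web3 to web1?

Comparing a few candidate routes:
web3 -> db2 -> web1: 19 + 4 = 23
web3 -> api2 -> db2 -> web1: 29 + 12 + 4 = 45
web3 -> api1 -> db2 -> web1: 24 + 20 + 4 = 48
Best route has total 23 ms.

23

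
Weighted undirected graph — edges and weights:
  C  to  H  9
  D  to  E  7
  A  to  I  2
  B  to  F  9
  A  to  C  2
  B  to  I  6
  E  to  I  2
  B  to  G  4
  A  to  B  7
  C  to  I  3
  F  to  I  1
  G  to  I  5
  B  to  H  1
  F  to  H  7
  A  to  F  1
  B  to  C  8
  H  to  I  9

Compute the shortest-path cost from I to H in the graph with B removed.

8

Comparing a few candidate routes:
I → A → F → H: 2 + 1 + 7 = 10
I → F → H: 1 + 7 = 8
I → C → H: 3 + 9 = 12
I → H: 9
Best route has total 8.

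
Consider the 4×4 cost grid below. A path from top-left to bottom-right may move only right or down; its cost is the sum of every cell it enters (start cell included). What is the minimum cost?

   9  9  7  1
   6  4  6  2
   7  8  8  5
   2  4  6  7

Best path: r0c0 → r1c0 → r1c1 → r1c2 → r1c3 → r2c3 → r3c3
Cost: 9 + 6 + 4 + 6 + 2 + 5 + 7 = 39
(Top row then right column would cost 40.)

39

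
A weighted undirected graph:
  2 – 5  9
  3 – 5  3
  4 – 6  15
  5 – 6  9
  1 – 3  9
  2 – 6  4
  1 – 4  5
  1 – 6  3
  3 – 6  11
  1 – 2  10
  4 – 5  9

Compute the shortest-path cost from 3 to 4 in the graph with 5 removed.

14

Some routes from 3 to 4 avoiding 5:
3-1-4: 9 + 5 = 14
3-1-6-4: 9 + 3 + 15 = 27
3-6-1-4: 11 + 3 + 5 = 19
3-6-4: 11 + 15 = 26
The minimum is 14.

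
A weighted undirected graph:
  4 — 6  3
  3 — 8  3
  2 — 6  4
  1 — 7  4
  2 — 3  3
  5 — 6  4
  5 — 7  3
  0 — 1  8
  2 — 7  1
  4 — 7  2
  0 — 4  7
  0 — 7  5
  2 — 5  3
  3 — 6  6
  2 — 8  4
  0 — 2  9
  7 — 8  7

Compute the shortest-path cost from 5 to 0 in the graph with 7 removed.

12

Some routes from 5 to 0 avoiding 7:
5 - 6 - 3 - 2 - 0: 4 + 6 + 3 + 9 = 22
5 - 2 - 0: 3 + 9 = 12
5 - 2 - 3 - 6 - 4 - 0: 3 + 3 + 6 + 3 + 7 = 22
5 - 2 - 6 - 4 - 0: 3 + 4 + 3 + 7 = 17
5 - 6 - 4 - 0: 4 + 3 + 7 = 14
5 - 6 - 2 - 0: 4 + 4 + 9 = 17
The minimum is 12.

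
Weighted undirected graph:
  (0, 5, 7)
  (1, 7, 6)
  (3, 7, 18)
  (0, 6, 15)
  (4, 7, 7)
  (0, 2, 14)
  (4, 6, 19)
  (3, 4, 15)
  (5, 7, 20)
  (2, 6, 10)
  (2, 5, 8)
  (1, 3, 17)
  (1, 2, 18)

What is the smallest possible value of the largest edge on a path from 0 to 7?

18

A few of the 0→7 routes:
0-2-1-3-4-7: max(14, 18, 17, 15, 7) = 18
0-5-2-1-7: max(7, 8, 18, 6) = 18
0-5-2-1-3-4-7: max(7, 8, 18, 17, 15, 7) = 18
0-5-2-1-3-7: max(7, 8, 18, 17, 18) = 18
The minimum achievable maximum is 18.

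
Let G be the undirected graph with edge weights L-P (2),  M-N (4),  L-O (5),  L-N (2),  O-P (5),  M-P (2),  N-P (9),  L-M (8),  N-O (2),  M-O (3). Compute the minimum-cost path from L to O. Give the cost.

4

Some routes from L to O:
L - N - M - O: 2 + 4 + 3 = 9
L - O: 5
L - P - M - O: 2 + 2 + 3 = 7
L - P - O: 2 + 5 = 7
L - N - O: 2 + 2 = 4
Best route has total 4.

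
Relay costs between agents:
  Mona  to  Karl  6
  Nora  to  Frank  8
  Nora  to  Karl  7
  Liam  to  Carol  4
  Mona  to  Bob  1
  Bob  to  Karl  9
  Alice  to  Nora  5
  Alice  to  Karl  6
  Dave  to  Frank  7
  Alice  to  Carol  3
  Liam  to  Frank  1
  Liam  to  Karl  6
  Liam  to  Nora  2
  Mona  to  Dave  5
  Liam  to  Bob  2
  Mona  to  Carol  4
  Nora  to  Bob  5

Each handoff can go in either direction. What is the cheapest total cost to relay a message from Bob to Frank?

3

Some routes from Bob to Frank:
Bob-Liam-Frank: 2 + 1 = 3
Bob-Liam-Nora-Frank: 2 + 2 + 8 = 12
Bob-Nora-Liam-Frank: 5 + 2 + 1 = 8
Bob-Mona-Dave-Frank: 1 + 5 + 7 = 13
Bob-Mona-Carol-Liam-Frank: 1 + 4 + 4 + 1 = 10
Shortest: 3.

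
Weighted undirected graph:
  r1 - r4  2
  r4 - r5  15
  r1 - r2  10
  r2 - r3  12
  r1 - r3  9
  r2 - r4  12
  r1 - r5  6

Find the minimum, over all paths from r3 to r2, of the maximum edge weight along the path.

Candidate routes:
r3 -> r1 -> r4 -> r2: max(9, 2, 12) = 12
r3 -> r1 -> r5 -> r4 -> r2: max(9, 6, 15, 12) = 15
r3 -> r1 -> r2: max(9, 10) = 10
r3 -> r2: max(12) = 12
Smallest bottleneck: 10.

10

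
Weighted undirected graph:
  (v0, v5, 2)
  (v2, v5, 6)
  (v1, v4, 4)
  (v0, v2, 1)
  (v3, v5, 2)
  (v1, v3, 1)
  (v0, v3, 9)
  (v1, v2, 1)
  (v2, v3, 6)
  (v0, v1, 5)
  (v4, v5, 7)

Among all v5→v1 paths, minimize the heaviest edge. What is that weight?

2

Comparing a few candidate routes:
v5→v0→v2→v1: max(2, 1, 1) = 2
v5→v0→v1: max(2, 5) = 5
v5→v3→v2→v1: max(2, 6, 1) = 6
v5→v0→v2→v3→v1: max(2, 1, 6, 1) = 6
v5→v3→v2→v0→v1: max(2, 6, 1, 5) = 6
v5→v3→v1: max(2, 1) = 2
Best route has worst link 2.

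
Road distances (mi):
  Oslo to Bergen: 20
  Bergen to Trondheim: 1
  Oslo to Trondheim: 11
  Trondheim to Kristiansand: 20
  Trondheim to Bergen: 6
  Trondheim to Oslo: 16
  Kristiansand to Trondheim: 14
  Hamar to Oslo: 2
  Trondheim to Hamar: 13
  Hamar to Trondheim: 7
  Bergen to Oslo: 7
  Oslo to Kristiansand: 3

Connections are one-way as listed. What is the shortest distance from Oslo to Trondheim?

11

Routes from Oslo to Trondheim:
Oslo - Bergen - Trondheim: 20 + 1 = 21
Oslo - Trondheim: 11
Oslo - Kristiansand - Trondheim: 3 + 14 = 17
Best route has total 11 mi.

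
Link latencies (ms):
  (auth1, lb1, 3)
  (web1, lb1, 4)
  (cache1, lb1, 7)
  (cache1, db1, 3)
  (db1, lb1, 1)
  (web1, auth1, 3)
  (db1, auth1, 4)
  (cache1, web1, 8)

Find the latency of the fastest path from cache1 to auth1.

7

Some routes from cache1 to auth1:
cache1 → web1 → auth1: 8 + 3 = 11
cache1 → db1 → auth1: 3 + 4 = 7
cache1 → lb1 → auth1: 7 + 3 = 10
cache1 → db1 → lb1 → web1 → auth1: 3 + 1 + 4 + 3 = 11
cache1 → db1 → lb1 → auth1: 3 + 1 + 3 = 7
The minimum is 7 ms.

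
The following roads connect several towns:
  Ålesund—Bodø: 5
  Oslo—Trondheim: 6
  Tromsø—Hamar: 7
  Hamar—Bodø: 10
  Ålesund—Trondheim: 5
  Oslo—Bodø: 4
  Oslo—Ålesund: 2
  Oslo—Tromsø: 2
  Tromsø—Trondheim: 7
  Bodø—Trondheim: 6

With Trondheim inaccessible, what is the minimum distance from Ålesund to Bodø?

5

Candidate routes:
Ålesund - Oslo - Bodø: 2 + 4 = 6
Ålesund - Bodø: 5
Ålesund - Oslo - Tromsø - Hamar - Bodø: 2 + 2 + 7 + 10 = 21
Shortest: 5.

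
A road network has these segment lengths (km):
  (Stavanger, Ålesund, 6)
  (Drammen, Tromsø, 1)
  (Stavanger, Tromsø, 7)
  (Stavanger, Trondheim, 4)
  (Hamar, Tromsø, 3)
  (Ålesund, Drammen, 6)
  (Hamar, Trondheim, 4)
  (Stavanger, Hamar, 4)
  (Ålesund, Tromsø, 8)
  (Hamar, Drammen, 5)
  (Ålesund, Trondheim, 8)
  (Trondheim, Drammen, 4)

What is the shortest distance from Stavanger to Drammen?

8

Some routes from Stavanger to Drammen:
Stavanger→Trondheim→Drammen: 4 + 4 = 8
Stavanger→Hamar→Drammen: 4 + 5 = 9
Stavanger→Hamar→Tromsø→Drammen: 4 + 3 + 1 = 8
Stavanger→Tromsø→Drammen: 7 + 1 = 8
The minimum is 8 km.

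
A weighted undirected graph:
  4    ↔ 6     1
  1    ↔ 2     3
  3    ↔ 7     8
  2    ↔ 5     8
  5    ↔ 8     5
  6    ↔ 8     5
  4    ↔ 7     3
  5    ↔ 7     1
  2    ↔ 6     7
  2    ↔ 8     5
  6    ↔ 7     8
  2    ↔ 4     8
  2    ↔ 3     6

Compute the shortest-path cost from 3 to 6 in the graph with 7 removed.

Candidate routes:
3-2-6: 6 + 7 = 13
3-2-4-6: 6 + 8 + 1 = 15
3-2-8-6: 6 + 5 + 5 = 16
3-2-5-8-6: 6 + 8 + 5 + 5 = 24
Best route has total 13.

13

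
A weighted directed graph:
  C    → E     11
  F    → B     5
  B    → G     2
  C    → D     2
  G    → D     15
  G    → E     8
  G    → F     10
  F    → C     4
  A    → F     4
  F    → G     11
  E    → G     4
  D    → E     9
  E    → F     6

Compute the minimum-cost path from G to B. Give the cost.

15

Candidate routes:
G → E → F → B: 8 + 6 + 5 = 19
G → F → B: 10 + 5 = 15
G → D → E → F → B: 15 + 9 + 6 + 5 = 35
Shortest: 15.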